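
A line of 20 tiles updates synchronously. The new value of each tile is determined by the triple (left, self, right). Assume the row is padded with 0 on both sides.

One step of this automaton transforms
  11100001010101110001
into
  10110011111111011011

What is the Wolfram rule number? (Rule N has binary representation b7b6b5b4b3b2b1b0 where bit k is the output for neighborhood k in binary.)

position 1: 111 → 0  (bit 7 = 0)
position 2: 110 → 1  (bit 6 = 1)
position 8: 101 → 1  (bit 5 = 1)
position 3: 100 → 1  (bit 4 = 1)
position 0: 011 → 1  (bit 3 = 1)
position 7: 010 → 1  (bit 2 = 1)
position 6: 001 → 1  (bit 1 = 1)
position 4: 000 → 0  (bit 0 = 0)
bits b7..b0 = 01111110 = 126

126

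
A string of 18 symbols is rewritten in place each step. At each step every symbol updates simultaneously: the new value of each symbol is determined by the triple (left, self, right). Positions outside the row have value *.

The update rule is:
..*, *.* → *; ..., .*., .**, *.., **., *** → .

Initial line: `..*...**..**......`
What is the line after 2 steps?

step 1: .*...*...*.......*
step 2: *...*...*.......*.

*...*...*.......*.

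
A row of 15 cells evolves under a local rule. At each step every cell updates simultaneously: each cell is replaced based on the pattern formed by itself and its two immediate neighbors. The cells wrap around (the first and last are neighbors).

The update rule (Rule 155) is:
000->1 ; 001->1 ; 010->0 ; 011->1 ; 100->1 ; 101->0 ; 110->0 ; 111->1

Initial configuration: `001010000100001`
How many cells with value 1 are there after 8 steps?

10

110001111011110
101111110011100
001111101111011
111111001110010
111110111101100
111100111001011
111011110110011
110011100101111
count of 1: 10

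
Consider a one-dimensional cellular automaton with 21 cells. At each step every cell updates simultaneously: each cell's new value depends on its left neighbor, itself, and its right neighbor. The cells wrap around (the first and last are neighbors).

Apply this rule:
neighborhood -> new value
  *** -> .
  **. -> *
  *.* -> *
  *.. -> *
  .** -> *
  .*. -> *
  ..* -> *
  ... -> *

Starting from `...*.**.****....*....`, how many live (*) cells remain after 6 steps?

4

*********..**********
........****.........
*********..**********  (repeats step 1; period 2)
step 6: ........****.........
count of *: 4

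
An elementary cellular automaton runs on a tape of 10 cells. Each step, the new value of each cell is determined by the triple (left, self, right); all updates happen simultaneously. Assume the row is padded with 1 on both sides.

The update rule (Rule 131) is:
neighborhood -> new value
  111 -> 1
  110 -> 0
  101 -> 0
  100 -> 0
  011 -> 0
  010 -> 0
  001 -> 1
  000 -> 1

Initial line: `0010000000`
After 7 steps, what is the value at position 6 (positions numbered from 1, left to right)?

0

step 1: 0100111111
step 2: 0001011111
step 3: 0110001111
step 4: 0000110111
step 5: 0111000011
step 6: 0010011101
step 7: 0100101000
position 6 holds 0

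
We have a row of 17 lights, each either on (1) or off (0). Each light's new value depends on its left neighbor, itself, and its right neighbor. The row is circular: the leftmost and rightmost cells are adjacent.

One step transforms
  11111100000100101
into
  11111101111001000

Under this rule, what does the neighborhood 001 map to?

1

At position 10 the neighborhood is 001; the next row has 1 there.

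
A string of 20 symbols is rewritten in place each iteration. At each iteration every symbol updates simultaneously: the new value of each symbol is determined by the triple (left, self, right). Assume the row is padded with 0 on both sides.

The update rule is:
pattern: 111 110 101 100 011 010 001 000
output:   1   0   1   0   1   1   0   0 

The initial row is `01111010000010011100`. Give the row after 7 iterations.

01000000000010010000

01110110000010011000
01101100000010010000
01011000000010010000
01110000000010010000
01100000000010010000
01000000000010010000
01000000000010010000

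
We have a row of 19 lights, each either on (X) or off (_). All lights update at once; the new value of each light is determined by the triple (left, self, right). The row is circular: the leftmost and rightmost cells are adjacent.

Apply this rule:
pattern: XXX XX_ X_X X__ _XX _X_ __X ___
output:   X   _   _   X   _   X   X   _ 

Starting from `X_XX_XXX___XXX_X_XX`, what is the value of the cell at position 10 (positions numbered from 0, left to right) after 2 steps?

______X_X_X_X__X__X
X____XX_X_X_XXXXXXX
position 10 holds X

X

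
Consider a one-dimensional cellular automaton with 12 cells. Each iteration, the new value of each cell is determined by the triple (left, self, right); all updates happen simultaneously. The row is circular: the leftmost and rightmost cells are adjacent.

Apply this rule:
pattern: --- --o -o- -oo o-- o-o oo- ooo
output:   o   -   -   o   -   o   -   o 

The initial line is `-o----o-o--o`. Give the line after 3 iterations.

oo---ooo-o--

iteration 1: o--oo--o----
iteration 2: ---o-----oo-
iteration 3: oo---ooo-o--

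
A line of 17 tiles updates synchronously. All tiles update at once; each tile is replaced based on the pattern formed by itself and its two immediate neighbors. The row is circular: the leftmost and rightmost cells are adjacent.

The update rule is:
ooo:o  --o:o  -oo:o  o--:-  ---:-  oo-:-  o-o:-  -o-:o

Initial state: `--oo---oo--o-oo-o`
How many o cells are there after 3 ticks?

8

-oo---oo--oo-o--o
-o---oo--oo--o-oo
-o--oo--oo--oo-o-
count of o: 8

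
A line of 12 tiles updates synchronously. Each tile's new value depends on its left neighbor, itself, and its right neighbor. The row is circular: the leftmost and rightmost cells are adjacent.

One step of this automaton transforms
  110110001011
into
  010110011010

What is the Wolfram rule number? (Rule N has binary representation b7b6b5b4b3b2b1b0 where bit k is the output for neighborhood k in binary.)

position 0: 111 → 0  (bit 7 = 0)
position 1: 110 → 1  (bit 6 = 1)
position 2: 101 → 0  (bit 5 = 0)
position 5: 100 → 0  (bit 4 = 0)
position 3: 011 → 1  (bit 3 = 1)
position 8: 010 → 1  (bit 2 = 1)
position 7: 001 → 1  (bit 1 = 1)
position 6: 000 → 0  (bit 0 = 0)
bits b7..b0 = 01001110 = 78

78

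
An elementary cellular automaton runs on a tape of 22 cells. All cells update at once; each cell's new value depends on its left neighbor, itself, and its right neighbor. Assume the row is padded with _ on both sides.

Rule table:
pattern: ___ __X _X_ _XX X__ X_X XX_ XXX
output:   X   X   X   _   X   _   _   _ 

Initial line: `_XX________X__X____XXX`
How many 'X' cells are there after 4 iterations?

X__XXXXXXXXXXXXXXXX___
XXX________________XXX
___XXXXXXXXXXXXXXXX___
XXX________________XXX
count of X: 6

6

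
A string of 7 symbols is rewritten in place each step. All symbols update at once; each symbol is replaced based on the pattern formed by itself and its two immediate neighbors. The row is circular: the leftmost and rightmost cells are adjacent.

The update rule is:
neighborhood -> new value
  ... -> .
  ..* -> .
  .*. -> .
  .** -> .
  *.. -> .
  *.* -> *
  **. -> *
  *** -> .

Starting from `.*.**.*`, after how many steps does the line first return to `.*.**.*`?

step 1: *.*.**.
step 2: .*.*.**
step 3: *.*.*.*
step 4: **.*.*.
step 5: .**.*.*
step 6: *.**.*.
step 7: .*.**.*

7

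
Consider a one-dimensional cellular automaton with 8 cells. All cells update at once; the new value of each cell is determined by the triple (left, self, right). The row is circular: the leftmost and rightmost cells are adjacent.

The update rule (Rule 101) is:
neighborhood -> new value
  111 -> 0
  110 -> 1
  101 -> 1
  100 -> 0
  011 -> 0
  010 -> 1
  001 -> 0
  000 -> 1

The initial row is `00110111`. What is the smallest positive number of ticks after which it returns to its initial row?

24

00011001
01001001
11001001
01001000
01001011
11001101
01000110
01010010
01110010
00010010
11010010
01110011
10010001
10010100
10011100
10000100
10110100
11011100
01100100
00100101
00100111
00100001
00101101
00110111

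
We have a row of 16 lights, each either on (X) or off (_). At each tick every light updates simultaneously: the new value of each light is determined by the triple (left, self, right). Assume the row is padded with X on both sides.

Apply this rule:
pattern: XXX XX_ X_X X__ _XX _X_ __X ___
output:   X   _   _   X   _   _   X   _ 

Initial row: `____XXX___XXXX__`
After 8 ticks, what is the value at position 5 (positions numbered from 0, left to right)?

tick 1: X__X_X_X_X_XX_XX
tick 2: _XX____________X
tick 3: ___X__________X_
tick 4: X_X_X________X__
tick 5: _____X______X_XX
tick 6: X___X_X____X___X
tick 7: _X_X___X__X_X_X_
tick 8: ____X_X_XX______
position 5 holds _

_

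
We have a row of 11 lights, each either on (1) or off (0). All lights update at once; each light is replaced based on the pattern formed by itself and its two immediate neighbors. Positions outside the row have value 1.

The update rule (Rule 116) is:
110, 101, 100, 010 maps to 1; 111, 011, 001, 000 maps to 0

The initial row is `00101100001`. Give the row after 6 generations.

generation 1: 10110110000
generation 2: 11011011000
generation 3: 01101101100
generation 4: 10110110110
generation 5: 11011011011
generation 6: 01101101100

01101101100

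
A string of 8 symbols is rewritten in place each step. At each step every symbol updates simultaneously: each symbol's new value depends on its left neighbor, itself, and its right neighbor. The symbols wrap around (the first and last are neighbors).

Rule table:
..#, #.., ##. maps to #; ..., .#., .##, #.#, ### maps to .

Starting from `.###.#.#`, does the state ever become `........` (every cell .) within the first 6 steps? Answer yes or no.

step 1: ...#....
step 2: ..#.#...
step 3: .#...#..
step 4: #.#.#.#.
step 5: ........
all cells are . at step 5

yes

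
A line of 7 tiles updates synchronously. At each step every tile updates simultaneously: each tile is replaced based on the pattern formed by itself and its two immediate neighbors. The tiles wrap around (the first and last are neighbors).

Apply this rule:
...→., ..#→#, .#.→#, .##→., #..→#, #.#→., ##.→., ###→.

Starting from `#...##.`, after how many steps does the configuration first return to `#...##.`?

##.#...
...##.#
#.#...#
..##.#.
.#...##
.##.#..
#...##.

7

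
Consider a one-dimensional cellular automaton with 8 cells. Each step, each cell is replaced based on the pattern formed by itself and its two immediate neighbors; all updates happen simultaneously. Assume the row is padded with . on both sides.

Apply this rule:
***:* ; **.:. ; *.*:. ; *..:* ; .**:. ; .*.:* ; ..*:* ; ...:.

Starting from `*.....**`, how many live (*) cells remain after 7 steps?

**...*..
..*.***.
.**..*.*
*..***.*
***.*..*
.*..****
****.**.
count of *: 6

6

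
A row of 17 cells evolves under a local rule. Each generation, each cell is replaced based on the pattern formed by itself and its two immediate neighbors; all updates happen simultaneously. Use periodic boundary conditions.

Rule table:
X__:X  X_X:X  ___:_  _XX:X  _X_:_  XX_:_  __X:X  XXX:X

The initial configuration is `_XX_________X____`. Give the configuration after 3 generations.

_X_X_X___X_X_X_XX

XX_X_______X_X___
X_X_X_____X_X_X_X
_X_X_X___X_X_X_XX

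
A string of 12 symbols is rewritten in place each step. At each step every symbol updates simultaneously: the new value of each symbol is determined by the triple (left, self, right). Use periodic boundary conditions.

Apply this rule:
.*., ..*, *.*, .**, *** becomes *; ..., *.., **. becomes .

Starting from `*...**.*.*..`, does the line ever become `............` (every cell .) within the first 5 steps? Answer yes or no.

*..**.****.*
..**.****.**
.**.****.**.
**.****.**..
*.****.**..*
step 5 is *.****.**..*, still not uniform .

no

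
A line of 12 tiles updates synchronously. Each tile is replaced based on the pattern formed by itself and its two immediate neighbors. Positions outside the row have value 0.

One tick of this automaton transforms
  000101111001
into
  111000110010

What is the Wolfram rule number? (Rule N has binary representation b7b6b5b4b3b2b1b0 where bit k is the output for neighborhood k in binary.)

131

position 6: 111 → 1  (bit 7 = 1)
position 8: 110 → 0  (bit 6 = 0)
position 4: 101 → 0  (bit 5 = 0)
position 9: 100 → 0  (bit 4 = 0)
position 5: 011 → 0  (bit 3 = 0)
position 3: 010 → 0  (bit 2 = 0)
position 2: 001 → 1  (bit 1 = 1)
position 0: 000 → 1  (bit 0 = 1)
bits b7..b0 = 10000011 = 131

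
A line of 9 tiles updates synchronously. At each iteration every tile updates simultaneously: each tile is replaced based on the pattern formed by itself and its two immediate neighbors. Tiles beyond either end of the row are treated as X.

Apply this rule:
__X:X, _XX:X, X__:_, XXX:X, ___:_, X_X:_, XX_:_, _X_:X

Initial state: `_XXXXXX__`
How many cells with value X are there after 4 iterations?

_XXXXX__X
_XXXX__XX
_XXX__XXX
_XX__XXXX
count of X: 6

6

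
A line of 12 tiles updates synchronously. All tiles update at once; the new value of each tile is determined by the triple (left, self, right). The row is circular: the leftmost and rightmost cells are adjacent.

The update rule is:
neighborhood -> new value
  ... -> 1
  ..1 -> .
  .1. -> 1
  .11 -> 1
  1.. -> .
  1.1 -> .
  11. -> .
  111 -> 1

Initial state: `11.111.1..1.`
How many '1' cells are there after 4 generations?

generation 1: 1..11..1..1.
generation 2: 1..1...1..1.
generation 3: 1..1.1.1..1.
generation 4: 1..1.1.1..1.
count of 1: 5

5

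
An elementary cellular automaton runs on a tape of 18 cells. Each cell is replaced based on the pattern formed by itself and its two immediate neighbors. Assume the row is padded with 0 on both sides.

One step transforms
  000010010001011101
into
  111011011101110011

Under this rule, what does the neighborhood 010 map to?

At position 4 the neighborhood is 010; the next row has 1 there.

1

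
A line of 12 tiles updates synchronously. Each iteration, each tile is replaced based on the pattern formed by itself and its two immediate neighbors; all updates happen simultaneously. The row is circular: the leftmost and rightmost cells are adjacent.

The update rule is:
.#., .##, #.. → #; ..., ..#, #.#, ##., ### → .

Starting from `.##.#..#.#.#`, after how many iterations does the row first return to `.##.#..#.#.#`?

2

.#..##.#.#.#
.##.#..#.#.#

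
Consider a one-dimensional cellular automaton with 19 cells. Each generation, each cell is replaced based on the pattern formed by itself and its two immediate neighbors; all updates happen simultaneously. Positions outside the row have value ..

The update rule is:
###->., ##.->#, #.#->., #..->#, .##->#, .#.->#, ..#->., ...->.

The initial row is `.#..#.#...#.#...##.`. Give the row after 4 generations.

.##.#.##..#.##..###
.##.#.###.#.###.#.#
.##.#.#.#.#.#.#.#.#
.##.#.#.#.#.#.#.#.#

.##.#.#.#.#.#.#.#.#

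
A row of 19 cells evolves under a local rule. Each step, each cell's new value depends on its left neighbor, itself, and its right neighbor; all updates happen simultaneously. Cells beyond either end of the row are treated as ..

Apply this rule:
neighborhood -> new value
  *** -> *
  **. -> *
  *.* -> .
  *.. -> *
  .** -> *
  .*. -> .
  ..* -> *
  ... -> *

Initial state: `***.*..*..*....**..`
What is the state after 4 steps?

*******.**.********

step 1: ***..**.**.********
step 2: *******.**.********
step 3: *******.**.********  (fixed point — unchanged through step 4)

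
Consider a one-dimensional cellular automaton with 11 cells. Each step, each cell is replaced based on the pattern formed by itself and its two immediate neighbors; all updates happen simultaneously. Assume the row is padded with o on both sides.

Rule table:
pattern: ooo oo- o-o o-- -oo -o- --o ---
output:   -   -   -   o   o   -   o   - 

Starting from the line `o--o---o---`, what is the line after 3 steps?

--o------oo

step 1: -oo-o-o-o-o
step 2: -o--------o
step 3: --o------oo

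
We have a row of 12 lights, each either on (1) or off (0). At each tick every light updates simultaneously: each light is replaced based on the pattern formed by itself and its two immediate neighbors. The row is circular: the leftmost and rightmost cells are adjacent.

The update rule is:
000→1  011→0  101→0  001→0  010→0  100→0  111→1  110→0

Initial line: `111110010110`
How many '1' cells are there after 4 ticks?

011100000000
001001111111
000000111110
111110011100
count of 1: 8

8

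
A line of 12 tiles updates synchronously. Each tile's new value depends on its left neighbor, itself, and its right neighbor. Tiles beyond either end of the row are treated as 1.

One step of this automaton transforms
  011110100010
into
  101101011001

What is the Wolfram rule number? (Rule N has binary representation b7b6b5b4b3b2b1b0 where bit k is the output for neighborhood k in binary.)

position 2: 111 → 1  (bit 7 = 1)
position 4: 110 → 0  (bit 6 = 0)
position 0: 101 → 1  (bit 5 = 1)
position 7: 100 → 1  (bit 4 = 1)
position 1: 011 → 0  (bit 3 = 0)
position 6: 010 → 0  (bit 2 = 0)
position 9: 001 → 0  (bit 1 = 0)
position 8: 000 → 1  (bit 0 = 1)
bits b7..b0 = 10110001 = 177

177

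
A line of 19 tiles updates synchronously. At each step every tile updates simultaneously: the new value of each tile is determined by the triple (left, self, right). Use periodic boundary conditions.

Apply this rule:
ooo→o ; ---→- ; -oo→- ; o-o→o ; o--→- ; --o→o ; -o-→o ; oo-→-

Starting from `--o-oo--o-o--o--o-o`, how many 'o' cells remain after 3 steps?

-ooo---oooo-oo-oooo
o-o---o-oo-o--o-oo-
ooo--ooo--oo-ooo--o
count of o: 12

12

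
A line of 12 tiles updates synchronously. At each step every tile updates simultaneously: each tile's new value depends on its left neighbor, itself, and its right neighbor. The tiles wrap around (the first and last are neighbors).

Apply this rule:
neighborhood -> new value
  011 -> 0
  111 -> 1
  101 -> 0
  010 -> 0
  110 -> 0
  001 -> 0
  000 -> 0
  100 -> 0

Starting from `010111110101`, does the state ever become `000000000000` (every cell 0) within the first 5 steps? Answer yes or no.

000011100000
000001000000
000000000000
all cells are 0 at step 3

yes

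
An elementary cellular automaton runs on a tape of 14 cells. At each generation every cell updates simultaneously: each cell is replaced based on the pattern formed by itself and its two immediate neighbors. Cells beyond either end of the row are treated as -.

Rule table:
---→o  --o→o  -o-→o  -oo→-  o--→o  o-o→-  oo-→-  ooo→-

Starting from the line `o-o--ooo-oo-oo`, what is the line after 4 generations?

o-ooo---------
o----ooooooooo
ooooo---------
-----ooooooooo

-----ooooooooo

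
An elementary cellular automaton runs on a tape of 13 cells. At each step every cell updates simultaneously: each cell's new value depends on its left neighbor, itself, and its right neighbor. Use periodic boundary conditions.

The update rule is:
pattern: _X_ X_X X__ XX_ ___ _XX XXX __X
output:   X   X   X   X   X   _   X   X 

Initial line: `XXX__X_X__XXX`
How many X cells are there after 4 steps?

12

XXXXXXXXXX_XX
XXXXXXXXXXX_X
XXXXXXXXXXXX_
_XXXXXXXXXXXX
count of X: 12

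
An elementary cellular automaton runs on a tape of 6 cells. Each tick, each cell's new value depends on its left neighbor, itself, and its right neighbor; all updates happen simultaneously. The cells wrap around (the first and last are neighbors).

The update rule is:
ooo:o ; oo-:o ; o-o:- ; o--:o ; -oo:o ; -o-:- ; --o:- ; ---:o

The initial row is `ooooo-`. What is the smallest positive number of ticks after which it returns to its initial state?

tick 1: ooooo-

1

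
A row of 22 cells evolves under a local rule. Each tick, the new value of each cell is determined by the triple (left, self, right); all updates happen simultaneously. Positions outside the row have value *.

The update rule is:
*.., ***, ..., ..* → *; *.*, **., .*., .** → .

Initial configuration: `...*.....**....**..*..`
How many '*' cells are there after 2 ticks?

12

tick 1: ***.*****..****..**.**
tick 2: **...***.**.**.**....*
count of *: 12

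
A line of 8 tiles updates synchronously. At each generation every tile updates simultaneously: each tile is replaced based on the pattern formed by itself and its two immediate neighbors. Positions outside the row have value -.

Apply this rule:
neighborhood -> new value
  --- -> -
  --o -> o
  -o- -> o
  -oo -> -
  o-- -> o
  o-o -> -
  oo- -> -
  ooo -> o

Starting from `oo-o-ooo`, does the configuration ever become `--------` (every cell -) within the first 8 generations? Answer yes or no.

no

---o--o-
--oooooo
-o-oooo-
oo--oo-o
--oo---o
-o--o-oo
ooooo---
-ooo-o--
generation 8 is -ooo-o--, still not uniform -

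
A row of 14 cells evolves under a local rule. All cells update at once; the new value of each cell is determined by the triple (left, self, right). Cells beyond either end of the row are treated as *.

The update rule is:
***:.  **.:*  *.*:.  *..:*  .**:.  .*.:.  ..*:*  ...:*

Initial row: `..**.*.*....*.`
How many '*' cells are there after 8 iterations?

**.*....****..
.*..****...***
..**...****...
**.****...****
.*....****....
..****...*****
**...****.....
.****...******
count of *: 10

10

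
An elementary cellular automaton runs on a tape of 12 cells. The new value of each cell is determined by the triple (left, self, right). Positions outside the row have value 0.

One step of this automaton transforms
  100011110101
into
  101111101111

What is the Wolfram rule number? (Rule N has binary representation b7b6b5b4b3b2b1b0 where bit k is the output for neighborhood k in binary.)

position 5: 111 → 1  (bit 7 = 1)
position 7: 110 → 0  (bit 6 = 0)
position 8: 101 → 1  (bit 5 = 1)
position 1: 100 → 0  (bit 4 = 0)
position 4: 011 → 1  (bit 3 = 1)
position 0: 010 → 1  (bit 2 = 1)
position 3: 001 → 1  (bit 1 = 1)
position 2: 000 → 1  (bit 0 = 1)
bits b7..b0 = 10101111 = 175

175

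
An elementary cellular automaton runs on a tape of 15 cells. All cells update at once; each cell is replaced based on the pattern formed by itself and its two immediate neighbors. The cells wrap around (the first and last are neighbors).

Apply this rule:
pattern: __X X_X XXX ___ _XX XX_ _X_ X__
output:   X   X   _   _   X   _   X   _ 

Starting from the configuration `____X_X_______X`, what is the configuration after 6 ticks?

___XXXX______XX
__XX________XX_
_XX________XX__
XX________XX___
X________XX___X
________XX___XX

________XX___XX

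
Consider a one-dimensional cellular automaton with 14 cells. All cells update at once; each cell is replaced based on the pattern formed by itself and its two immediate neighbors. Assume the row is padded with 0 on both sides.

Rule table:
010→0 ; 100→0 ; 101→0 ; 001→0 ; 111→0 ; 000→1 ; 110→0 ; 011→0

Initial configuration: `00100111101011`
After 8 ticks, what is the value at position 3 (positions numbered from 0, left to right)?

10000000000000
00111111111111
10000000000000  (repeats tick 1; period 2)
tick 8: 00111111111111
position 3 holds 1

1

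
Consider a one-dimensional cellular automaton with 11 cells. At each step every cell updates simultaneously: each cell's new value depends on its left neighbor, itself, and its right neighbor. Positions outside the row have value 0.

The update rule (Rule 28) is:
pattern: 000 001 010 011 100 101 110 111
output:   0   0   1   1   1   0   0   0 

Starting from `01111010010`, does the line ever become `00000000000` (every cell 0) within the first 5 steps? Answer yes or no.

01000011011
01100010010
01010011011
01011010010
01010011011
step 5 is 01010011011, still not uniform 0

no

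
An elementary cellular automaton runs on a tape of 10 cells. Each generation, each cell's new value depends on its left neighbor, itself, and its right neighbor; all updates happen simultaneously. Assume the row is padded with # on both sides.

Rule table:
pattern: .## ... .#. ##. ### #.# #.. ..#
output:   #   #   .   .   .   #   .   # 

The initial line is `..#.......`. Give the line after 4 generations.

.##..##...

.#..######
#..##.....
..##..####
.##..##...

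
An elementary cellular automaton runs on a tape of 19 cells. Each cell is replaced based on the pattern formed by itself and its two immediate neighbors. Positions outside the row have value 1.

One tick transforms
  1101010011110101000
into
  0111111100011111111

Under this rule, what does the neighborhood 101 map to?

1

At position 2 the neighborhood is 101; the next row has 1 there.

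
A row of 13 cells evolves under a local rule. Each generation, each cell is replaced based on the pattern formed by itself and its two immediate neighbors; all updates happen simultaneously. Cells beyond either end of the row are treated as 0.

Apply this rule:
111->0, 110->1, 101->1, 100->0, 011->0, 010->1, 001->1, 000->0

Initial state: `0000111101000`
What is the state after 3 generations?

generation 1: 0001000111000
generation 2: 0011001001000
generation 3: 0101011011000

0101011011000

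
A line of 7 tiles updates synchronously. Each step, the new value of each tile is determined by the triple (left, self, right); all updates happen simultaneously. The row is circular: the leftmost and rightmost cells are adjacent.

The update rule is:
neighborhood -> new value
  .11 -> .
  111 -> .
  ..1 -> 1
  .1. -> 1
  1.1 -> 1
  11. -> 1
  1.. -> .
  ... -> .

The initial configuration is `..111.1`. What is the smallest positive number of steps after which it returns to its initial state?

7

step 1: .1..111
step 2: 11.1..1
step 3: .111.1.
step 4: 1..111.
step 5: 1.1..11
step 6: 111.1..
step 7: ..111.1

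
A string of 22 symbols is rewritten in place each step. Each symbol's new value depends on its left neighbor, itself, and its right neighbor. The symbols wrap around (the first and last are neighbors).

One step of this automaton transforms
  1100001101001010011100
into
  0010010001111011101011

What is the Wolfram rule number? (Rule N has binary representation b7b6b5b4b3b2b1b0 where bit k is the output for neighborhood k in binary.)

position 18: 111 → 1  (bit 7 = 1)
position 1: 110 → 0  (bit 6 = 0)
position 8: 101 → 0  (bit 5 = 0)
position 2: 100 → 1  (bit 4 = 1)
position 0: 011 → 0  (bit 3 = 0)
position 9: 010 → 1  (bit 2 = 1)
position 5: 001 → 1  (bit 1 = 1)
position 3: 000 → 0  (bit 0 = 0)
bits b7..b0 = 10010110 = 150

150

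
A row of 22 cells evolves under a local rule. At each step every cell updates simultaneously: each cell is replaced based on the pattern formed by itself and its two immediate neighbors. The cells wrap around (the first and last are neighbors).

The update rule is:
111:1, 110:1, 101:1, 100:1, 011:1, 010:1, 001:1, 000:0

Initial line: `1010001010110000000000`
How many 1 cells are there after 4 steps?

step 1: 1111011111111000000001
step 2: 1111111111111100000011
step 3: 1111111111111110000111
step 4: 1111111111111111001111
count of 1: 20

20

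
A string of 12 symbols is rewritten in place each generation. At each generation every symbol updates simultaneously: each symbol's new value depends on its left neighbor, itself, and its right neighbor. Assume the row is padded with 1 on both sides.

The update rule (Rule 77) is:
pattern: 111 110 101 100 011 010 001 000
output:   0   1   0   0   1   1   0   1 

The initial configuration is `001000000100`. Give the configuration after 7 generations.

001010010100

generation 1: 001011110100
generation 2: 001010010100
generation 3: 001010010100  (fixed point — unchanged through generation 7)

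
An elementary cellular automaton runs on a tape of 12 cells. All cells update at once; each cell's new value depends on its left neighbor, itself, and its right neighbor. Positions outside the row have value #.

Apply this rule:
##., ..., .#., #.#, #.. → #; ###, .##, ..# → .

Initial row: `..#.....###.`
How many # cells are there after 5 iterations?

6

#.#####...##
##....###...
.####...###.
#...###...##
###...###...
count of #: 6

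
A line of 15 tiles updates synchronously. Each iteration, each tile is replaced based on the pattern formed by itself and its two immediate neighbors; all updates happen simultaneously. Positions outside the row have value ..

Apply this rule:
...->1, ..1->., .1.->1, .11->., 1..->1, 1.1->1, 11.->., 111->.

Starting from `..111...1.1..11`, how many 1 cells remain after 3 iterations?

6

1....11.1111...
1111...1....111
....11.1111....
count of 1: 6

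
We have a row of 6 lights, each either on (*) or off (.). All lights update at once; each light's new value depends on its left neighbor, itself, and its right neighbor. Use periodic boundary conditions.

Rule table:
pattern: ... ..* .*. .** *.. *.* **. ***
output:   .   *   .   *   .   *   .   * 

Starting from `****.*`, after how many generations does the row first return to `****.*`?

6

***.**
**.***
*.****
.*****
*****.
****.*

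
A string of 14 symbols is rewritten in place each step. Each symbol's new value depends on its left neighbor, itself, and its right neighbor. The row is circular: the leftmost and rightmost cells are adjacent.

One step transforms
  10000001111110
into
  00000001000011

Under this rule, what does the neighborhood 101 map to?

At position 13 the neighborhood is 101; the next row has 1 there.

1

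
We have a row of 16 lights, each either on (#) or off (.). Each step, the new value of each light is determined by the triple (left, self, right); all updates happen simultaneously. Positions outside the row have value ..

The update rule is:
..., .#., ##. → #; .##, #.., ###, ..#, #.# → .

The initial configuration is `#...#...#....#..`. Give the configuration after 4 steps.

#.#.#.#.#..#.#.#

#.#.#.#.#.##.#.#
#.#.#.#.#..#.#.#
#.#.#.#.#..#.#.#  (fixed point — unchanged through step 4)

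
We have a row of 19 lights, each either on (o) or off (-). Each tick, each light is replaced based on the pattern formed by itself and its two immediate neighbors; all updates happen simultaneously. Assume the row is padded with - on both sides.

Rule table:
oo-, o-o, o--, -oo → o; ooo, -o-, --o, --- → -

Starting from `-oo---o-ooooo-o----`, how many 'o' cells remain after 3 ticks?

11

-ooo---oo---oo-o---
-o-oo--ooo--ooo-o--
--oooo-o-oo-o-oo-o-
count of o: 11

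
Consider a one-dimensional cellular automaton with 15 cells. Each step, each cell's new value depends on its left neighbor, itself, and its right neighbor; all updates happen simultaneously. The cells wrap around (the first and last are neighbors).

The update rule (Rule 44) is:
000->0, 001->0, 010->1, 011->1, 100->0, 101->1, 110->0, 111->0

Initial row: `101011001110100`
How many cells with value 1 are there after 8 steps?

3

111110001001100
100000001001000
100000001001000  (fixed point — unchanged through step 8)
count of 1: 3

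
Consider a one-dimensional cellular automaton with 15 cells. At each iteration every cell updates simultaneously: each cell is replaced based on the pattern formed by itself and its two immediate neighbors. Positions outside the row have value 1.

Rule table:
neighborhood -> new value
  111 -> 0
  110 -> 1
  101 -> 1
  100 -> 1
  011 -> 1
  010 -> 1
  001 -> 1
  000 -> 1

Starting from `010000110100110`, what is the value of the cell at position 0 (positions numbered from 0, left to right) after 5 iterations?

111111111111111
000000000000000
111111111111111  (repeats iteration 1; period 2)
iteration 5: 111111111111111
position 0 holds 1

1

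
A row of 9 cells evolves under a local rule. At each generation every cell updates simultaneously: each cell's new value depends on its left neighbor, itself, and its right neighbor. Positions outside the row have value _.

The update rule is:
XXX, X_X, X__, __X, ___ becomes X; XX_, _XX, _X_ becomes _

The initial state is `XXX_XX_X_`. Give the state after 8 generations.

X_X_XX_X_

_X_X__X_X
X_X_XX_X_
_X_X__X_X  (repeats generation 1; period 2)
generation 8: X_X_XX_X_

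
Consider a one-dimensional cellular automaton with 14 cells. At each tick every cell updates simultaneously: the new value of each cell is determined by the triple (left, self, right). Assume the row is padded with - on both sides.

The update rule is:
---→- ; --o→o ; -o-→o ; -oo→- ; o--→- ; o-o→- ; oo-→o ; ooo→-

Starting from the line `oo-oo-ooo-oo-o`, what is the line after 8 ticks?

oo-oo-o-o-oo-o

tick 1: -o--o---o--o-o
tick 2: oo-oo--oo-oo-o
tick 3: -o--o-o-o--o-o
tick 4: oo-oo-o-o-oo-o
tick 5: -o--o-o-o--o-o  (repeats tick 3; period 2)
tick 8: oo-oo-o-o-oo-o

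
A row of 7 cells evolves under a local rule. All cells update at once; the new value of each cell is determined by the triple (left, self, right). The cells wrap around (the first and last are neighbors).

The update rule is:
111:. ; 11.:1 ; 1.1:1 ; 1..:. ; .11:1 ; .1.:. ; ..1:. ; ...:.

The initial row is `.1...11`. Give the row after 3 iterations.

iteration 1: 1....11
iteration 2: 1....1.
iteration 3: ......1

......1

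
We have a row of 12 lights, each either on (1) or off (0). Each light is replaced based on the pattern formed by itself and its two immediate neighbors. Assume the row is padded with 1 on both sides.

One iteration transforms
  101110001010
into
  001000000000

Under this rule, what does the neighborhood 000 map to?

0

At position 6 the neighborhood is 000; the next row has 0 there.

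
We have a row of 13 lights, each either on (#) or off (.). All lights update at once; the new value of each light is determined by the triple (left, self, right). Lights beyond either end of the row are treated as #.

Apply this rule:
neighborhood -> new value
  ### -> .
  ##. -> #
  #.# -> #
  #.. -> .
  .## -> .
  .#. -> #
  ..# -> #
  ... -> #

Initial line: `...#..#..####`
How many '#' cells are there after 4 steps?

9

.###.##.#....
#..##.###.###
#.#.##..##...
####.#.#.#.##
count of #: 9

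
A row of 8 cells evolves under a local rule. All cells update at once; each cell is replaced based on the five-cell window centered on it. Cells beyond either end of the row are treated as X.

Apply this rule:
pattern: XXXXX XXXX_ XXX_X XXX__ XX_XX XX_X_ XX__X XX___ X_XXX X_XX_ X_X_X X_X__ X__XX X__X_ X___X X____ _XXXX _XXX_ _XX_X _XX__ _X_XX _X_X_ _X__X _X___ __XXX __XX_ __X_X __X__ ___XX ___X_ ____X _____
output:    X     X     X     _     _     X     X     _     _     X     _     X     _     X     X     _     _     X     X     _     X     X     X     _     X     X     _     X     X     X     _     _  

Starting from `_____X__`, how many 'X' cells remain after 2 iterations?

____XXX_
___XXXX_
count of X: 4

4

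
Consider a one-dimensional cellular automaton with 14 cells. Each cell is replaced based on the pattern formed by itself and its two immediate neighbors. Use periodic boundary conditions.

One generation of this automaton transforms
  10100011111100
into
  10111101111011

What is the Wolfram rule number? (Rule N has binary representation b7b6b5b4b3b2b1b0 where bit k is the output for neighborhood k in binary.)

151

position 7: 111 → 1  (bit 7 = 1)
position 11: 110 → 0  (bit 6 = 0)
position 1: 101 → 0  (bit 5 = 0)
position 3: 100 → 1  (bit 4 = 1)
position 6: 011 → 0  (bit 3 = 0)
position 0: 010 → 1  (bit 2 = 1)
position 5: 001 → 1  (bit 1 = 1)
position 4: 000 → 1  (bit 0 = 1)
bits b7..b0 = 10010111 = 151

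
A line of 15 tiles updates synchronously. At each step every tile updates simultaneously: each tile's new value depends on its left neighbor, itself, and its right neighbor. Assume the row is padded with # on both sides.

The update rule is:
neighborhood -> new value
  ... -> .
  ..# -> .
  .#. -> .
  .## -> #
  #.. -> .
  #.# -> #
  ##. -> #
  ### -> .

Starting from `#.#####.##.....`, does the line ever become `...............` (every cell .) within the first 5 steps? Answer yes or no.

###...####.....
..#...#..#.....
...............
all cells are . at step 3

yes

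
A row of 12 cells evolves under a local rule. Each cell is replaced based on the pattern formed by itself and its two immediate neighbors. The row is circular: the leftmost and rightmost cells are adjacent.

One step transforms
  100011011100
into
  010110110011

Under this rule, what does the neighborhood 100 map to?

At position 1 the neighborhood is 100; the next row has 1 there.

1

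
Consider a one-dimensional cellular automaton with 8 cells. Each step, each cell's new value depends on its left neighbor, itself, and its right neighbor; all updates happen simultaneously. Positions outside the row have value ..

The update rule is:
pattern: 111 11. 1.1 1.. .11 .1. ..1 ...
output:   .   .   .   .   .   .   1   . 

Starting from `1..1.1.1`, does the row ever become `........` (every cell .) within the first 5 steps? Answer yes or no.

yes

..1.....
.1......
1.......
........
all cells are . at step 4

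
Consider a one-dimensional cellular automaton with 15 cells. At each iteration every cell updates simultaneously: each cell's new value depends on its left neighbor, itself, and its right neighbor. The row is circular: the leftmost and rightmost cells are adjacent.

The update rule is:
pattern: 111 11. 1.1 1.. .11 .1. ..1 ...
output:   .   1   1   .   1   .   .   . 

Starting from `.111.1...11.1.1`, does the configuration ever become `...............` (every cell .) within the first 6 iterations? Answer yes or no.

yes

11.11....111.1.
11111....1.11.1
....1.....11111
..........1...1
...............
all cells are . at iteration 5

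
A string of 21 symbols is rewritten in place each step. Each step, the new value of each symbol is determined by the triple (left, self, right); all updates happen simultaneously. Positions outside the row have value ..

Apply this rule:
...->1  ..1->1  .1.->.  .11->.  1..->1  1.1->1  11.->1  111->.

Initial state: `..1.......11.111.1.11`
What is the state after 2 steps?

.11......11.111.11.1.

11.1111111.11..11.1.1
.11......11.111.11.1.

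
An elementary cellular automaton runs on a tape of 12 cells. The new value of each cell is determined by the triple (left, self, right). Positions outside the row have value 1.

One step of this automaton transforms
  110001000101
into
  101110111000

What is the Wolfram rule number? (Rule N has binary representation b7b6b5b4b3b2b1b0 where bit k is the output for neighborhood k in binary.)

position 0: 111 → 1  (bit 7 = 1)
position 1: 110 → 0  (bit 6 = 0)
position 10: 101 → 0  (bit 5 = 0)
position 2: 100 → 1  (bit 4 = 1)
position 11: 011 → 0  (bit 3 = 0)
position 5: 010 → 0  (bit 2 = 0)
position 4: 001 → 1  (bit 1 = 1)
position 3: 000 → 1  (bit 0 = 1)
bits b7..b0 = 10010011 = 147

147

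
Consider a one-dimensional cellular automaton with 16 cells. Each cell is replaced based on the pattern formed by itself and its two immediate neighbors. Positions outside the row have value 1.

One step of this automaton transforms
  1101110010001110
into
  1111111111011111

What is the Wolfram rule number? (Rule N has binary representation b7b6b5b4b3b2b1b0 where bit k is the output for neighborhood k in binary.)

position 0: 111 → 1  (bit 7 = 1)
position 1: 110 → 1  (bit 6 = 1)
position 2: 101 → 1  (bit 5 = 1)
position 6: 100 → 1  (bit 4 = 1)
position 3: 011 → 1  (bit 3 = 1)
position 8: 010 → 1  (bit 2 = 1)
position 7: 001 → 1  (bit 1 = 1)
position 10: 000 → 0  (bit 0 = 0)
bits b7..b0 = 11111110 = 254

254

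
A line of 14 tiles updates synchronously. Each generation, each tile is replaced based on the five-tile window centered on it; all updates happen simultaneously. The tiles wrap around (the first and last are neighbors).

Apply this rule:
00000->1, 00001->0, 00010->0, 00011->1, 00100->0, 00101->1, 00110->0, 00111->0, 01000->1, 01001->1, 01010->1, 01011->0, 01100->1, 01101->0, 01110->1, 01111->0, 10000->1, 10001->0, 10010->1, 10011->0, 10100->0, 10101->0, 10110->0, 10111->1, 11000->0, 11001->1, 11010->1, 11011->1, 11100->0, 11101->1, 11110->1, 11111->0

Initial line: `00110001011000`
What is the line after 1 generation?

01010001001011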